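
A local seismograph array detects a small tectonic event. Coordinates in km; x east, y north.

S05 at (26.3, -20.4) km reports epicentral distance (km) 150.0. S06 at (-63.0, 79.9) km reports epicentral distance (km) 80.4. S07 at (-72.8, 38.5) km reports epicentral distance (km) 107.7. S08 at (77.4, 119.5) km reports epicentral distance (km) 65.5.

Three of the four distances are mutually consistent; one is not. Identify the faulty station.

S05

Solve using three stations at a time. Using S06, S07, S08 (subtract circle equations pairwise → linear system) gives (x, y) ≈ (14.4, 101.7).
Distances from that point to each station vs reported:
  S05: calculated 122.7 vs reported 150.0 → residual 27.3 km
  S06: calculated 80.4 vs reported 80.4 → residual 0.0 km
  S07: calculated 107.7 vs reported 107.7 → residual 0.0 km
  S08: calculated 65.5 vs reported 65.5 → residual 0.0 km
S06, S07, S08 are mutually consistent (residuals ≈ 0); S05 is off by 27.3 km.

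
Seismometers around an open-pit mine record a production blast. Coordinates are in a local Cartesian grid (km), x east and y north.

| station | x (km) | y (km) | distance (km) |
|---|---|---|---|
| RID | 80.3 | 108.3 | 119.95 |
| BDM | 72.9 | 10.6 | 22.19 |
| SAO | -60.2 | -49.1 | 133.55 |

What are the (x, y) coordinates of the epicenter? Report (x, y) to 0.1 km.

Circle about each station: (x − 80.3)² + (y − 108.3)² = 119.95²; (x − 72.9)² + (y − 10.6)² = 22.19²; (x + 60.2)² + (y + 49.1)² = 133.55².
Subtracting pairs of circle equations eliminates x²+y² and gives linear equations (the radical axes):
-14.8 x − 195.4 y = 1145.40
-281.0 x − 314.8 y = -15589.73
Solving the 2×2 system: x ≈ 67.8, y ≈ -11.0 km.

x ≈ 67.8 km, y ≈ -11.0 km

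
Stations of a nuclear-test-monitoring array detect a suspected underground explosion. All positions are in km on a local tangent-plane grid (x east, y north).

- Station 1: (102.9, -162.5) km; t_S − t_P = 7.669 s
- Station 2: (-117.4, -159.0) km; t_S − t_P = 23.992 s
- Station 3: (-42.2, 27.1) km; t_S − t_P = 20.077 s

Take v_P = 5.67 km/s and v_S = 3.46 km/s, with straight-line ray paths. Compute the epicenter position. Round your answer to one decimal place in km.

(86.2, -96.5)

Distance from S−P lag: d = Δt · v_P v_S / (v_P − v_S) = Δt · (5.67·3.46)/(5.67−3.46) ≈ 8.8770·Δt.
So d_Station 1 = 68.08, d_Station 2 = 212.98, d_Station 3 = 178.22 km.
Circle about each station: (x − 102.9)² + (y + 162.5)² = 68.08²; (x + 117.4)² + (y + 159.0)² = 212.98²; (x + 42.2)² + (y − 27.1)² = 178.22².
Subtracting pairs of circle equations eliminates x²+y² and gives linear equations (the radical axes):
-440.6 x + 7.0 y = -38656.49
-290.2 x + 379.2 y = -61606.89
Solving the 2×2 system: x ≈ 86.2, y ≈ -96.5 km.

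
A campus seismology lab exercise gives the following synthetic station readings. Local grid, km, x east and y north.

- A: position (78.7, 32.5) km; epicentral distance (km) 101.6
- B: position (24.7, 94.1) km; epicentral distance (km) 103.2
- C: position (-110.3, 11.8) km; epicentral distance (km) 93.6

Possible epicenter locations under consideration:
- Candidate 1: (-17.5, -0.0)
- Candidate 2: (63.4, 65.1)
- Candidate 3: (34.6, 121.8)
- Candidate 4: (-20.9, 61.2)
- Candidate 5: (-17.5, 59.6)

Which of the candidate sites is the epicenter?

Candidate 1

For each candidate, compare |candidate − station| to the reported distance:
Candidate 1: residuals A 0.1, B 0.1, C 0.1 → max 0.1 km
Candidate 2: residuals A 65.6, B 54.8, C 88.1 → max 88.1 km
Candidate 3: residuals A 2.0, B 73.8, C 88.3 → max 88.3 km
Candidate 4: residuals A 2.1, B 47.0, C 8.5 → max 47.0 km
Candidate 5: residuals A 1.7, B 48.7, C 10.8 → max 48.7 km
Only Candidate 1 has all residuals ≈ 0.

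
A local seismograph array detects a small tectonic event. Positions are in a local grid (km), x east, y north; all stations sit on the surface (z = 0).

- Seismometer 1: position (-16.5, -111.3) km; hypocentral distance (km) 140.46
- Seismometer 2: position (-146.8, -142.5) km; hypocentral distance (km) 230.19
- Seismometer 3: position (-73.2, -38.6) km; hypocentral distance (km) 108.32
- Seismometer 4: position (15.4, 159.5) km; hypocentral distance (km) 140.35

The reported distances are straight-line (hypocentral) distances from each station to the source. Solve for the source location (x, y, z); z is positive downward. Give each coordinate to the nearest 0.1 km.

Each station gives a sphere (x−x_i)² + (y−y_i)² + z² = d_i² (stations at z=0).
Subtracting the Seismometer 1 sphere from Seismometer 2 and Seismometer 3: z² cancels, leaving linear equations in x and y:
-260.6 x − 62.4 y = -4061.87
-113.4 x + 145.4 y = 2184.05
Solving: x ≈ 10.103, y ≈ 22.901 km (keep extra digits for the depth step; rounded: 10.1, 22.9).
Then from the Seismometer 1 sphere: z² = 140.46² − (x + 16.5)² − (y + 111.3)² with x = 10.103, y = 22.901, so z ≈ 31.802 ≈ 31.8 km.

(10.1, 22.9, 31.8)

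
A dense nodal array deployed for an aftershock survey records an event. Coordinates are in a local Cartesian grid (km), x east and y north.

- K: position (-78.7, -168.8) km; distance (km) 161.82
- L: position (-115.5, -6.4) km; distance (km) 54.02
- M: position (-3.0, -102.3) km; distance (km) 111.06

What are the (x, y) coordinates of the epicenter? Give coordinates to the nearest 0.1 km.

(-61.5, -7.9)

Circle about each station: (x + 78.7)² + (y + 168.8)² = 161.82²; (x + 115.5)² + (y + 6.4)² = 54.02²; (x + 3.0)² + (y + 102.3)² = 111.06².
Subtracting pairs of circle equations eliminates x²+y² and gives linear equations (the radical axes):
-73.6 x + 324.8 y = 1961.63
151.4 x + 133.0 y = -10361.45
Solving the 2×2 system: x ≈ -61.5, y ≈ -7.9 km.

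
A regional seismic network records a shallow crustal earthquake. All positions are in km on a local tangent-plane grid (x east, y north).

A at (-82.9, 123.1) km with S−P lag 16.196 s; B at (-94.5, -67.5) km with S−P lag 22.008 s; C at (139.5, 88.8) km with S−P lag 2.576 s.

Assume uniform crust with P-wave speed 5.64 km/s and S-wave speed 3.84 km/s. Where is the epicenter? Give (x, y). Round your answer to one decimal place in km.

Distance from S−P lag: d = Δt · v_P v_S / (v_P − v_S) = Δt · (5.64·3.84)/(5.64−3.84) ≈ 12.0320·Δt.
So d_A = 194.87, d_B = 264.80, d_C = 30.99 km.
Circle about each station: (x + 82.9)² + (y − 123.1)² = 194.87²; (x + 94.5)² + (y + 67.5)² = 264.80²; (x − 139.5)² + (y − 88.8)² = 30.99².
Subtracting pairs of circle equations eliminates x²+y² and gives linear equations (the radical axes):
-23.2 x − 381.2 y = -40684.24
444.8 x − 68.6 y = 42333.61
Solving the 2×2 system: x ≈ 110.6, y ≈ 100.0 km.
Check against A (with the unrounded x, y): √((x + 82.9)²+(y − 123.1)²) = 194.87 ≈ 194.87 km. ✓

(110.6, 100.0)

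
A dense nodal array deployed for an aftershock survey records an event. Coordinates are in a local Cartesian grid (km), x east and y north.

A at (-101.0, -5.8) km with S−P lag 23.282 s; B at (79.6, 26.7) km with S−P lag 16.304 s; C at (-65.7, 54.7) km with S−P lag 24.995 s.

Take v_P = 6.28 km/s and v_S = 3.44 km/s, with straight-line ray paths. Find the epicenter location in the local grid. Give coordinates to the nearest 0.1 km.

(52.4, -94.3)

Distance from S−P lag: d = Δt · v_P v_S / (v_P − v_S) = Δt · (6.28·3.44)/(6.28−3.44) ≈ 7.6068·Δt.
So d_A = 177.10, d_B = 124.02, d_C = 190.13 km.
Circle about each station: (x + 101.0)² + (y + 5.8)² = 177.10²; (x − 79.6)² + (y − 26.7)² = 124.02²; (x + 65.7)² + (y − 54.7)² = 190.13².
Subtracting the A equation from the B and C equations removes the quadratic terms:
361.2 x + 65.0 y = 12797.86
70.6 x + 121.0 y = -7711.07
Solving the 2×2 system: x ≈ 52.4, y ≈ -94.3 km.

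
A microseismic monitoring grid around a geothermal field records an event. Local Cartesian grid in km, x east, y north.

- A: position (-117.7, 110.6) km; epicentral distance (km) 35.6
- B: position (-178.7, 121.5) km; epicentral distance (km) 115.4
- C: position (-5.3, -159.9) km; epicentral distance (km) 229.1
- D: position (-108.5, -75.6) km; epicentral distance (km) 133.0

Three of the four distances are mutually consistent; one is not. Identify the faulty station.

A

Solve using three stations at a time. Using B, C, D (subtract circle equations pairwise → linear system) gives (x, y) ≈ (-84.2, 55.2).
Distances from that point to each station vs reported:
  A: calculated 64.7 vs reported 35.6 → residual 29.1 km
  B: calculated 115.4 vs reported 115.4 → residual 0.0 km
  C: calculated 229.1 vs reported 229.1 → residual 0.0 km
  D: calculated 133.0 vs reported 133.0 → residual 0.0 km
B, C, D are mutually consistent (residuals ≈ 0); A is off by 29.1 km.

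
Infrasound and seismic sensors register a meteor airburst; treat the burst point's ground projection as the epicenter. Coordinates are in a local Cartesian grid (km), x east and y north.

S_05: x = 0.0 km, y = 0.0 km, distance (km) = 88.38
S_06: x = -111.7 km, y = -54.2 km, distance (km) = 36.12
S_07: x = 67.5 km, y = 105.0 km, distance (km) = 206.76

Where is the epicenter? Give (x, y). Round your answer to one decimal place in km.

Circle about each station: x² + y² = 88.38²; (x + 111.7)² + (y + 54.2)² = 36.12²; (x − 67.5)² + (y − 105.0)² = 206.76².
Subtracting pairs of circle equations eliminates x²+y² and gives linear equations (the radical axes):
-223.4 x − 108.4 y = 21920.90
135.0 x + 210.0 y = -19357.42
Solving the 2×2 system: x ≈ -77.6, y ≈ -42.3 km.
Check against S_05 (with the unrounded x, y): √(x²+y²) = 88.38 ≈ 88.38 km. ✓

x ≈ -77.6 km, y ≈ -42.3 km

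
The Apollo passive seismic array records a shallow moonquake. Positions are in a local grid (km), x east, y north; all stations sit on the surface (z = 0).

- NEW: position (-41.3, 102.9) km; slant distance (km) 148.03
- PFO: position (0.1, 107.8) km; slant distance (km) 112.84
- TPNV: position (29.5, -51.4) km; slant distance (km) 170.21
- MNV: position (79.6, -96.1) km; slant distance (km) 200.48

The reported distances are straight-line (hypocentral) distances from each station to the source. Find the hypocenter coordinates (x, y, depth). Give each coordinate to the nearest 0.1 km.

(91.7, 93.4, 64.3)

Each station gives a sphere (x−x_i)² + (y−y_i)² + z² = d_i² (stations at z=0).
Subtracting the NEW sphere from PFO and TPNV: z² cancels, leaving linear equations in x and y:
82.8 x + 9.8 y = 8506.77
141.6 x − 308.6 y = -15840.45
Solving: x ≈ 91.684, y ≈ 93.399 km (keep extra digits for the depth step; rounded: 91.7, 93.4).
Then from the NEW sphere: z² = 148.03² − (x + 41.3)² − (y − 102.9)² with x = 91.684, y = 93.399, so z ≈ 64.326 ≈ 64.3 km.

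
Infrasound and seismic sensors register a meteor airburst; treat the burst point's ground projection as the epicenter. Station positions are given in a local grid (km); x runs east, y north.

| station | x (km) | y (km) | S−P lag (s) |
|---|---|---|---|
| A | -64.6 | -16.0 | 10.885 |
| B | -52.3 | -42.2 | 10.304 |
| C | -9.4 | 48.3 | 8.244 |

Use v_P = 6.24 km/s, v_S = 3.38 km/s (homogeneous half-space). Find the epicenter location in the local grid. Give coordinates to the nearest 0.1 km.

x ≈ 15.2 km, y ≈ -7.3 km

Distance from S−P lag: d = Δt · v_P v_S / (v_P − v_S) = Δt · (6.24·3.38)/(6.24−3.38) ≈ 7.3745·Δt.
So d_A = 80.27, d_B = 75.99, d_C = 60.80 km.
Circle about each station: (x + 64.6)² + (y + 16.0)² = 80.27²; (x + 52.3)² + (y + 42.2)² = 75.99²; (x + 9.4)² + (y − 48.3)² = 60.80².
Subtracting the A equation from the B and C equations removes the quadratic terms:
24.6 x − 52.4 y = 755.76
110.4 x + 128.6 y = 738.72
Solving the 2×2 system: x ≈ 15.2, y ≈ -7.3 km.
Check against A (with the unrounded x, y): √((x + 64.6)²+(y + 16.0)²) = 80.26 ≈ 80.27 km. ✓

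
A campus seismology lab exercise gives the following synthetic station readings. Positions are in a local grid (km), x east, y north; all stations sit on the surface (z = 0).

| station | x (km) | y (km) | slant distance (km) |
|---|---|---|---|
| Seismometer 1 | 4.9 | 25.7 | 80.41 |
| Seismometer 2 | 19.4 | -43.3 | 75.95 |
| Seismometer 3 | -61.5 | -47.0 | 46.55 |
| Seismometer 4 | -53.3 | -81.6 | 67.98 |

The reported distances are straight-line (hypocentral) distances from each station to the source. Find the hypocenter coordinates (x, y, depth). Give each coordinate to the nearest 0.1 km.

Each station gives a sphere (x−x_i)² + (y−y_i)² + z² = d_i² (stations at z=0).
Subtracting the Seismometer 1 sphere from Seismometer 2 and Seismometer 3: z² cancels, leaving linear equations in x and y:
29.0 x − 138.0 y = 2264.12
-132.8 x − 145.4 y = 9605.62
Solving: x ≈ -44.199, y ≈ -25.695 km (keep extra digits for the depth step; rounded: -44.2, -25.7).
Then from the Seismometer 1 sphere: z² = 80.41² − (x − 4.9)² − (y − 25.7)² with x = -44.199, y = -25.695, so z ≈ 37.598 ≈ 37.6 km.
Check against Seismometer 4 (with the unrounded solution): distance 67.98 ≈ 67.98 km. ✓

x ≈ -44.2 km, y ≈ -25.7 km, depth ≈ 37.6 km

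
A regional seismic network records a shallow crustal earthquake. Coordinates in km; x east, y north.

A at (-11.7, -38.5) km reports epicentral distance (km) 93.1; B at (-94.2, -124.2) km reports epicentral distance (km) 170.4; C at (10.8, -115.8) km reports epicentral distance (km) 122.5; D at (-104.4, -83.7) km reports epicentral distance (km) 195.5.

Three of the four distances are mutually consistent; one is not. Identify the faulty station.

Solve using three stations at a time. Using A, C, D (subtract circle equations pairwise → linear system) gives (x, y) ≈ (78.0, -13.3).
Distances from that point to each station vs reported:
  A: calculated 93.2 vs reported 93.1 → residual 0.1 km
  B: calculated 204.9 vs reported 170.4 → residual 34.5 km
  C: calculated 122.6 vs reported 122.5 → residual 0.1 km
  D: calculated 195.6 vs reported 195.5 → residual 0.1 km
A, C, D are mutually consistent (residuals ≈ 0); B is off by 34.5 km.

B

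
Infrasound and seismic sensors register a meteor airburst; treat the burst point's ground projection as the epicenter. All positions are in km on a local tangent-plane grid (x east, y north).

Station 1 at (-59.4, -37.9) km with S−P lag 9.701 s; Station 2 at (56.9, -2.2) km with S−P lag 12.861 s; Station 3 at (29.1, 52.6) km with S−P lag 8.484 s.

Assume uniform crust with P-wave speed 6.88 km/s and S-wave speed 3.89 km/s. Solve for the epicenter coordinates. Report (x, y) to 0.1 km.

Distance from S−P lag: d = Δt · v_P v_S / (v_P − v_S) = Δt · (6.88·3.89)/(6.88−3.89) ≈ 8.9509·Δt.
So d_Station 1 = 86.83, d_Station 2 = 115.12, d_Station 3 = 75.94 km.
Circle about each station: (x + 59.4)² + (y + 37.9)² = 86.83²; (x − 56.9)² + (y + 2.2)² = 115.12²; (x − 29.1)² + (y − 52.6)² = 75.94².
Subtracting the Station 1 equation from the Station 2 and Station 3 equations removes the quadratic terms:
232.6 x + 71.4 y = -7435.49
177.0 x + 181.0 y = 421.37
Solving the 2×2 system: x ≈ -46.7, y ≈ 48.0 km.
Check against Station 1 (with the unrounded x, y): √((x + 59.4)²+(y + 37.9)²) = 86.83 ≈ 86.83 km. ✓

(-46.7, 48.0)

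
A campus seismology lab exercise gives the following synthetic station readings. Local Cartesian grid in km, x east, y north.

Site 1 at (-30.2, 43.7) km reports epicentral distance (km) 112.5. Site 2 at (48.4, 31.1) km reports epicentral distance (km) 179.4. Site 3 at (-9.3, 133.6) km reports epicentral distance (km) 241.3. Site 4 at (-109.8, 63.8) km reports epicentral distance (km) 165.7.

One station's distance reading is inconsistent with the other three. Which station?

Site 1

Solve using three stations at a time. Using Site 2, Site 3, Site 4 (subtract circle equations pairwise → linear system) gives (x, y) ≈ (-75.8, -98.3).
Distances from that point to each station vs reported:
  Site 1: calculated 149.2 vs reported 112.5 → residual 36.7 km
  Site 2: calculated 179.4 vs reported 179.4 → residual 0.0 km
  Site 3: calculated 241.3 vs reported 241.3 → residual 0.0 km
  Site 4: calculated 165.7 vs reported 165.7 → residual 0.0 km
Site 2, Site 3, Site 4 are mutually consistent (residuals ≈ 0); Site 1 is off by 36.7 km.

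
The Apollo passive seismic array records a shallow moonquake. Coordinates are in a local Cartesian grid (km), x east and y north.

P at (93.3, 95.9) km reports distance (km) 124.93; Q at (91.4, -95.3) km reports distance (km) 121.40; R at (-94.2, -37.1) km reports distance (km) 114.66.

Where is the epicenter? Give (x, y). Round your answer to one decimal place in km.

Circle about each station: (x − 93.3)² + (y − 95.9)² = 124.93²; (x − 91.4)² + (y + 95.3)² = 121.40²; (x + 94.2)² + (y + 37.1)² = 114.66².
Subtracting the P equation from the Q and R equations removes the quadratic terms:
-3.8 x − 382.4 y = 403.89
-375.0 x − 266.0 y = -5191.06
Solving the 2×2 system: x ≈ 14.7, y ≈ -1.2 km.

14.7 km east, -1.2 km north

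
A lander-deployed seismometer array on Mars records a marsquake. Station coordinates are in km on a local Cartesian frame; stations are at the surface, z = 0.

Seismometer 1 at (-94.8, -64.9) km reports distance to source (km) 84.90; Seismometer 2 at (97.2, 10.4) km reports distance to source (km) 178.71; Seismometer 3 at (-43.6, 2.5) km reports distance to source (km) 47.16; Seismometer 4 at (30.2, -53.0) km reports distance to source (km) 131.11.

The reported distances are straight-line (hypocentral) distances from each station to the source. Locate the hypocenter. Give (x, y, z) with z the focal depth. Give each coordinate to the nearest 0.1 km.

Each station gives a sphere (x−x_i)² + (y−y_i)² + z² = d_i² (stations at z=0).
Subtracting the Seismometer 1 sphere from Seismometer 2 and Seismometer 3: z² cancels, leaving linear equations in x and y:
384.0 x + 150.6 y = -28372.30
102.4 x + 134.8 y = -6307.90
Solving: x ≈ -79.100, y ≈ 13.293 km (keep extra digits for the depth step; rounded: -79.1, 13.3).
Then from the Seismometer 1 sphere: z² = 84.90² − (x + 94.8)² − (y + 64.9)² with x = -79.100, y = 13.293, so z ≈ 29.110 ≈ 29.1 km.
Check against Seismometer 4 (with the unrounded solution): distance 131.10 ≈ 131.11 km. ✓

x ≈ -79.1 km, y ≈ 13.3 km, depth ≈ 29.1 km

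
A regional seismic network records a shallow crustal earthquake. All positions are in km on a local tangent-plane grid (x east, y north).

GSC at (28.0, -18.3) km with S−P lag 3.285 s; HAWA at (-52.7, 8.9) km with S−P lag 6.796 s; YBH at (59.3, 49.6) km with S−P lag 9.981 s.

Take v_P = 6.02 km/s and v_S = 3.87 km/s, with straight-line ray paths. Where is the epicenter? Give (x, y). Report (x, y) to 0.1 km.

Distance from S−P lag: d = Δt · v_P v_S / (v_P − v_S) = Δt · (6.02·3.87)/(6.02−3.87) ≈ 10.8360·Δt.
So d_GSC = 35.60, d_HAWA = 73.64, d_YBH = 108.15 km.
Circle about each station: (x − 28.0)² + (y + 18.3)² = 35.60²; (x + 52.7)² + (y − 8.9)² = 73.64²; (x − 59.3)² + (y − 49.6)² = 108.15².
Subtracting the GSC equation from the HAWA and YBH equations removes the quadratic terms:
-161.4 x + 54.4 y = -2417.88
62.6 x + 135.8 y = -5571.30
Solving the 2×2 system: x ≈ 1.0, y ≈ -41.5 km.

(1.0, -41.5)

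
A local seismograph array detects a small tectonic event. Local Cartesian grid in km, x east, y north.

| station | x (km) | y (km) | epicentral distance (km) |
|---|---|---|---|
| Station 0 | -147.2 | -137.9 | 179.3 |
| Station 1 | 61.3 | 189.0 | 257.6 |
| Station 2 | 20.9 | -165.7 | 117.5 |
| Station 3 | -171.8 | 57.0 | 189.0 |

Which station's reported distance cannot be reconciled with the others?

Station 0

Solve using three stations at a time. Using Station 1, Station 2, Station 3 (subtract circle equations pairwise → linear system) gives (x, y) ≈ (-19.9, -55.5).
Distances from that point to each station vs reported:
  Station 0: calculated 151.7 vs reported 179.3 → residual 27.6 km
  Station 1: calculated 257.6 vs reported 257.6 → residual 0.0 km
  Station 2: calculated 117.5 vs reported 117.5 → residual 0.0 km
  Station 3: calculated 189.0 vs reported 189.0 → residual 0.0 km
Station 1, Station 2, Station 3 are mutually consistent (residuals ≈ 0); Station 0 is off by 27.6 km.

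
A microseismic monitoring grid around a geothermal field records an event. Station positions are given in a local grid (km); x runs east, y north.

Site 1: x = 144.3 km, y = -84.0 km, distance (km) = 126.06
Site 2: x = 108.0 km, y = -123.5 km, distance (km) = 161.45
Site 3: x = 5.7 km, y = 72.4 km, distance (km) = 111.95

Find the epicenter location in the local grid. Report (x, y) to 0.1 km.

Circle about each station: (x − 144.3)² + (y + 84.0)² = 126.06²; (x − 108.0)² + (y + 123.5)² = 161.45²; (x − 5.7)² + (y − 72.4)² = 111.95².
Subtracting pairs of circle equations eliminates x²+y² and gives linear equations (the radical axes):
-72.6 x − 79.0 y = -11137.22
-277.2 x + 312.8 y = -19245.92
Solving the 2×2 system: x ≈ 112.2, y ≈ 37.9 km.
Check against Site 1 (with the unrounded x, y): √((x − 144.3)²+(y + 84.0)²) = 126.05 ≈ 126.06 km. ✓

(112.2, 37.9)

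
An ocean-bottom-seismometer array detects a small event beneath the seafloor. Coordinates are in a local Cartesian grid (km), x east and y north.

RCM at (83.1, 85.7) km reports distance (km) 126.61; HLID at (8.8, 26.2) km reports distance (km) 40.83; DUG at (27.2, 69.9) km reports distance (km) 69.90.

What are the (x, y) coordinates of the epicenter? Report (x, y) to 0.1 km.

(-31.6, 32.1)

Circle about each station: (x − 83.1)² + (y − 85.7)² = 126.61²; (x − 8.8)² + (y − 26.2)² = 40.83²; (x − 27.2)² + (y − 69.9)² = 69.90².
Subtracting pairs of circle equations eliminates x²+y² and gives linear equations (the radical axes):
-148.6 x − 119.0 y = 876.78
-111.8 x − 31.6 y = 2519.83
Solving the 2×2 system: x ≈ -31.6, y ≈ 32.1 km.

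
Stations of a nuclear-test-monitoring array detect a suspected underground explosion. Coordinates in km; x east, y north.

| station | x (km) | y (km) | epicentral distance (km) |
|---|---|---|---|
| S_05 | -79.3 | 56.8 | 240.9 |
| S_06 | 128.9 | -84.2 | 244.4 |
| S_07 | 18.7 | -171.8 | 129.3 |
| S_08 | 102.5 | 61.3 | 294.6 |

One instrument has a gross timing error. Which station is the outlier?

Solve using three stations at a time. Using S_06, S_07, S_08 (subtract circle equations pairwise → linear system) gives (x, y) ≈ (-107.8, -145.0).
Distances from that point to each station vs reported:
  S_05: calculated 203.8 vs reported 240.9 → residual 37.1 km
  S_06: calculated 244.4 vs reported 244.4 → residual 0.0 km
  S_07: calculated 129.4 vs reported 129.3 → residual 0.1 km
  S_08: calculated 294.6 vs reported 294.6 → residual 0.0 km
S_06, S_07, S_08 are mutually consistent (residuals ≈ 0); S_05 is off by 37.1 km.

S_05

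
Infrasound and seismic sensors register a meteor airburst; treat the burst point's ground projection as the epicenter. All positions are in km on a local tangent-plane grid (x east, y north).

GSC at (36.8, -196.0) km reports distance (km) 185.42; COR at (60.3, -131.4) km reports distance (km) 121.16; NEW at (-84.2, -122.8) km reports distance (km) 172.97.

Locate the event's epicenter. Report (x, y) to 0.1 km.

47.7 km east, -10.9 km north

Circle about each station: (x − 36.8)² + (y + 196.0)² = 185.42²; (x − 60.3)² + (y + 131.4)² = 121.16²; (x + 84.2)² + (y + 122.8)² = 172.97².
Subtracting the GSC equation from the COR and NEW equations removes the quadratic terms:
47.0 x + 129.2 y = 832.64
-242.0 x + 146.4 y = -13138.80
Solving the 2×2 system: x ≈ 47.7, y ≈ -10.9 km.
Check against GSC (with the unrounded x, y): √((x − 36.8)²+(y + 196.0)²) = 185.41 ≈ 185.42 km. ✓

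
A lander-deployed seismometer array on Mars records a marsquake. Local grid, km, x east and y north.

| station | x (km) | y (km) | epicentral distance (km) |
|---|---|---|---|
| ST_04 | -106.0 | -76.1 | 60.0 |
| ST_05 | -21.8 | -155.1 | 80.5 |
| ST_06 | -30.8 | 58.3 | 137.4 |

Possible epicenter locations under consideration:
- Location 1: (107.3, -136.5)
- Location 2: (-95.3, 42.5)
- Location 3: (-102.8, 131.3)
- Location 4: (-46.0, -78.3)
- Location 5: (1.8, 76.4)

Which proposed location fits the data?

For each candidate, compare |candidate − station| to the reported distance:
Location 1: residuals ST_04 161.7, ST_05 49.9, ST_06 101.4 → max 161.7 km
Location 2: residuals ST_04 59.1, ST_05 130.3, ST_06 71.0 → max 130.3 km
Location 3: residuals ST_04 147.4, ST_05 217.1, ST_06 34.9 → max 217.1 km
Location 4: residuals ST_04 0.0, ST_05 0.0, ST_06 0.0 → max 0.0 km
Location 5: residuals ST_04 126.8, ST_05 152.2, ST_06 100.1 → max 152.2 km
Only Location 4 has all residuals ≈ 0.

Location 4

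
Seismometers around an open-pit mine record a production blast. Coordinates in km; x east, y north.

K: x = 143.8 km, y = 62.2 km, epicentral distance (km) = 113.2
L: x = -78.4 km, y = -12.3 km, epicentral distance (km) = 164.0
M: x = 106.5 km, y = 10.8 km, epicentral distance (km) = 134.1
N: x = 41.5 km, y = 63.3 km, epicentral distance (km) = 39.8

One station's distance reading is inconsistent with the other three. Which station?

M

Solve using three stations at a time. Using K, L, N (subtract circle equations pairwise → linear system) gives (x, y) ≈ (38.2, 103.1).
Distances from that point to each station vs reported:
  K: calculated 113.2 vs reported 113.2 → residual 0.0 km
  L: calculated 164.0 vs reported 164.0 → residual 0.0 km
  M: calculated 114.8 vs reported 134.1 → residual 19.3 km
  N: calculated 39.9 vs reported 39.8 → residual 0.1 km
K, L, N are mutually consistent (residuals ≈ 0); M is off by 19.3 km.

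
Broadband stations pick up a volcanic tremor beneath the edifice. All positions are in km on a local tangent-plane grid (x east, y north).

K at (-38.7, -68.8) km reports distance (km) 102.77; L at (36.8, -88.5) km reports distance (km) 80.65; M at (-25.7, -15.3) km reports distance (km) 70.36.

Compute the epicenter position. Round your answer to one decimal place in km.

Circle about each station: (x + 38.7)² + (y + 68.8)² = 102.77²; (x − 36.8)² + (y + 88.5)² = 80.65²; (x + 25.7)² + (y + 15.3)² = 70.36².
Subtracting the K equation from the L and M equations removes the quadratic terms:
151.0 x − 39.4 y = 7012.61
26.0 x + 107.0 y = 274.59
Solving the 2×2 system: x ≈ 44.3, y ≈ -8.2 km.
Check against K (with the unrounded x, y): √((x + 38.7)²+(y + 68.8)²) = 102.77 ≈ 102.77 km. ✓

(44.3, -8.2)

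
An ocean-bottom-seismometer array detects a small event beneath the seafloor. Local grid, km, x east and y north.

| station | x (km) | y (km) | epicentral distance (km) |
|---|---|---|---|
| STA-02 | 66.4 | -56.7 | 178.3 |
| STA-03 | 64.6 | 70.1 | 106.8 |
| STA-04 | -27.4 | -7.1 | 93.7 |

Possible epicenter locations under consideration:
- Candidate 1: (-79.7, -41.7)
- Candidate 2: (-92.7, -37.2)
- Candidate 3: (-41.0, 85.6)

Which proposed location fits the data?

For each candidate, compare |candidate − station| to the reported distance:
Candidate 1: residuals STA-02 31.4, STA-03 75.7, STA-04 31.0 → max 75.7 km
Candidate 2: residuals STA-02 18.0, STA-03 83.6, STA-04 21.8 → max 83.6 km
Candidate 3: residuals STA-02 0.0, STA-03 0.1, STA-04 0.0 → max 0.1 km
Only Candidate 3 has all residuals ≈ 0.

Candidate 3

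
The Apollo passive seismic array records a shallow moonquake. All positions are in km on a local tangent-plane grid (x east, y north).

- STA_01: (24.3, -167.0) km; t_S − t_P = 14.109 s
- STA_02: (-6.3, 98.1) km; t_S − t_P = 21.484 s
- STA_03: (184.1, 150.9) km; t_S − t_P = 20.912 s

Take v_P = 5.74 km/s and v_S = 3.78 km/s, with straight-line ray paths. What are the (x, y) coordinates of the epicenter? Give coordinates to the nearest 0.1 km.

Distance from S−P lag: d = Δt · v_P v_S / (v_P − v_S) = Δt · (5.74·3.78)/(5.74−3.78) ≈ 11.0700·Δt.
So d_STA_01 = 156.19, d_STA_02 = 237.83, d_STA_03 = 231.50 km.
Circle about each station: (x − 24.3)² + (y + 167.0)² = 156.19²; (x + 6.3)² + (y − 98.1)² = 237.83²; (x − 184.1)² + (y − 150.9)² = 231.50².
Subtracting pairs of circle equations eliminates x²+y² and gives linear equations (the radical axes):
-61.2 x + 530.2 y = -50983.98
319.6 x + 635.8 y = -1012.80
Solving the 2×2 system: x ≈ 153.0, y ≈ -78.5 km.

153.0 km east, -78.5 km north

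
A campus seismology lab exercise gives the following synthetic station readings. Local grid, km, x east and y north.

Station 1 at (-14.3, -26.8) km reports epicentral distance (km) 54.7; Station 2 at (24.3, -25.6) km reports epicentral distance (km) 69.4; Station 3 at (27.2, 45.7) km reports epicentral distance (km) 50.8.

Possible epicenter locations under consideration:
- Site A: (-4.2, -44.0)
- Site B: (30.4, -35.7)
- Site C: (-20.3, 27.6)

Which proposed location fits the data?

For each candidate, compare |candidate − station| to the reported distance:
Site A: residuals Station 1 34.8, Station 2 35.5, Station 3 44.2 → max 44.2 km
Site B: residuals Station 1 9.1, Station 2 57.6, Station 3 30.7 → max 57.6 km
Site C: residuals Station 1 0.0, Station 2 0.0, Station 3 0.0 → max 0.0 km
Only Site C has all residuals ≈ 0.

Site C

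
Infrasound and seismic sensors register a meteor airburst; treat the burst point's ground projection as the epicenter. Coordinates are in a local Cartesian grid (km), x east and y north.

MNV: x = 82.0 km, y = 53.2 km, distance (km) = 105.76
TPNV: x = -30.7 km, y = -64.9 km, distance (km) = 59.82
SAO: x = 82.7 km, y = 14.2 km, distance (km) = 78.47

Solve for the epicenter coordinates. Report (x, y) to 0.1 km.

Circle about each station: (x − 82.0)² + (y − 53.2)² = 105.76²; (x + 30.7)² + (y + 64.9)² = 59.82²; (x − 82.7)² + (y − 14.2)² = 78.47².
Subtracting the MNV equation from the TPNV and SAO equations removes the quadratic terms:
-225.4 x − 236.2 y = 3207.01
1.4 x − 78.0 y = 2514.33
Solving the 2×2 system: x ≈ 19.2, y ≈ -31.9 km.

(19.2, -31.9)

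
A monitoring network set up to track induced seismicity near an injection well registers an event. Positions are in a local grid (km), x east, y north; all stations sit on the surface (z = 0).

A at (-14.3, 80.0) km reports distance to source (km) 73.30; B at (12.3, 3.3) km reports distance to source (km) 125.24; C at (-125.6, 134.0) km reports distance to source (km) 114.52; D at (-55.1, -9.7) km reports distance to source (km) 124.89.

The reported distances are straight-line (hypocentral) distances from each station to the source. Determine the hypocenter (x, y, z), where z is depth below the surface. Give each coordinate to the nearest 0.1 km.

Each station gives a sphere (x−x_i)² + (y−y_i)² + z² = d_i² (stations at z=0).
Subtracting the A sphere from B and C: z² cancels, leaving linear equations in x and y:
53.2 x − 153.4 y = -16754.48
-222.6 x + 108.0 y = 19384.93
Solving: x ≈ -40.990, y ≈ 95.005 km (keep extra digits for the depth step; rounded: -41.0, 95.0).
Then from the A sphere: z² = 73.30² − (x + 14.3)² − (y − 80.0)² with x = -40.990, y = 95.005, so z ≈ 66.599 ≈ 66.6 km.
Check against D (with the unrounded solution): distance 124.89 ≈ 124.89 km. ✓

x ≈ -41.0 km, y ≈ 95.0 km, depth ≈ 66.6 km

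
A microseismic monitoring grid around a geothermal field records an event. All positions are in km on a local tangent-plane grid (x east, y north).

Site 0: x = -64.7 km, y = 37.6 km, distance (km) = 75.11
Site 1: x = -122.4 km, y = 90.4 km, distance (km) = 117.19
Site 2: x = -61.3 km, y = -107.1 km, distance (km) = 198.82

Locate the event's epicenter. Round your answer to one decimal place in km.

Circle about each station: (x + 64.7)² + (y − 37.6)² = 75.11²; (x + 122.4)² + (y − 90.4)² = 117.19²; (x + 61.3)² + (y + 107.1)² = 198.82².
Subtracting the Site 0 equation from the Site 1 and Site 2 equations removes the quadratic terms:
-115.4 x + 105.6 y = 9462.09
6.8 x − 289.4 y = -24259.63
Solving the 2×2 system: x ≈ -5.4, y ≈ 83.7 km.
Check against Site 0 (with the unrounded x, y): √((x + 64.7)²+(y − 37.6)²) = 75.11 ≈ 75.11 km. ✓

(-5.4, 83.7)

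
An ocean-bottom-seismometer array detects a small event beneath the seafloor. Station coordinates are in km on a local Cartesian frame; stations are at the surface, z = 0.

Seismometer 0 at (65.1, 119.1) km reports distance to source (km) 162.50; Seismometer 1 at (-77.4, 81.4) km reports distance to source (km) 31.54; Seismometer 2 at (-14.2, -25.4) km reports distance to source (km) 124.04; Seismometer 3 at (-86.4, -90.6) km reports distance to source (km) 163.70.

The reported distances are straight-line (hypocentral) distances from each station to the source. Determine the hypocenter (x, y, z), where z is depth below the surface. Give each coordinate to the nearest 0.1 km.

(-87.5, 70.7, 27.9)

Each station gives a sphere (x−x_i)² + (y−y_i)² + z² = d_i² (stations at z=0).
Subtracting the Seismometer 0 sphere from Seismometer 1 and Seismometer 2: z² cancels, leaving linear equations in x and y:
-285.0 x − 75.4 y = 19605.38
-158.6 x − 289.0 y = -6555.69
Solving: x ≈ -87.495, y ≈ 70.701 km (keep extra digits for the depth step; rounded: -87.5, 70.7).
Then from the Seismometer 0 sphere: z² = 162.50² − (x − 65.1)² − (y − 119.1)² with x = -87.495, y = 70.701, so z ≈ 27.903 ≈ 27.9 km.
Check against Seismometer 3 (with the unrounded solution): distance 163.70 ≈ 163.70 km. ✓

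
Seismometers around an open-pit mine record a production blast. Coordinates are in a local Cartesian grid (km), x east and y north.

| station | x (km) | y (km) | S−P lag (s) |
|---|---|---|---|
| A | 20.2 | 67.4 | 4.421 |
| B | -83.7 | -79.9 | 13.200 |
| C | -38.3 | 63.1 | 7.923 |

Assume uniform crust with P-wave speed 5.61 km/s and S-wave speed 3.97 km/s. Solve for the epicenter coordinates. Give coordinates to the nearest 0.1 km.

62.1 km east, 24.4 km north

Distance from S−P lag: d = Δt · v_P v_S / (v_P − v_S) = Δt · (5.61·3.97)/(5.61−3.97) ≈ 13.5803·Δt.
So d_A = 60.04, d_B = 179.26, d_C = 107.60 km.
Circle about each station: (x − 20.2)² + (y − 67.4)² = 60.04²; (x + 83.7)² + (y + 79.9)² = 179.26²; (x + 38.3)² + (y − 63.1)² = 107.60².
Subtracting the A equation from the B and C equations removes the quadratic terms:
-207.8 x − 294.6 y = -20090.45
-117.0 x − 8.6 y = -7475.26
Solving the 2×2 system: x ≈ 62.1, y ≈ 24.4 km.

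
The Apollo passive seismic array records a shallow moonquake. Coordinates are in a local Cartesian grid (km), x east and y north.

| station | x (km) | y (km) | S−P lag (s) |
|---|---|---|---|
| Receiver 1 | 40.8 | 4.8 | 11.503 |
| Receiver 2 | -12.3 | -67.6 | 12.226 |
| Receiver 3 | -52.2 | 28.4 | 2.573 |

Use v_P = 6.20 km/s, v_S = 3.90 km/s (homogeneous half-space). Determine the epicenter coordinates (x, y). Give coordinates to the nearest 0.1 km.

-73.0 km east, 45.7 km north

Distance from S−P lag: d = Δt · v_P v_S / (v_P − v_S) = Δt · (6.20·3.90)/(6.20−3.90) ≈ 10.5130·Δt.
So d_Receiver 1 = 120.93, d_Receiver 2 = 128.53, d_Receiver 3 = 27.05 km.
Circle about each station: (x − 40.8)² + (y − 4.8)² = 120.93²; (x + 12.3)² + (y + 67.6)² = 128.53²; (x + 52.2)² + (y − 28.4)² = 27.05².
Subtracting the Receiver 1 equation from the Receiver 2 and Receiver 3 equations removes the quadratic terms:
-106.2 x − 144.8 y = 1137.47
-186.0 x + 47.2 y = 15736.08
Solving the 2×2 system: x ≈ -73.0, y ≈ 45.7 km.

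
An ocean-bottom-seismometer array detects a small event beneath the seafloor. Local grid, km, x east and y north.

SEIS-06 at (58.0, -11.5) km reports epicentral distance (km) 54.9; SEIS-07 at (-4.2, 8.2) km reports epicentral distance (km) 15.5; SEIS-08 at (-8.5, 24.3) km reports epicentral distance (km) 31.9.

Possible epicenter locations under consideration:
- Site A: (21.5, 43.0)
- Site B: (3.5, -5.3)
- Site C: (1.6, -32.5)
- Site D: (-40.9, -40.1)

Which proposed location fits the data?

For each candidate, compare |candidate − station| to the reported distance:
Site A: residuals SEIS-06 10.7, SEIS-07 27.8, SEIS-08 3.5 → max 27.8 km
Site B: residuals SEIS-06 0.0, SEIS-07 0.0, SEIS-08 0.0 → max 0.0 km
Site C: residuals SEIS-06 5.3, SEIS-07 25.6, SEIS-08 25.8 → max 25.8 km
Site D: residuals SEIS-06 48.1, SEIS-07 45.2, SEIS-08 40.2 → max 48.1 km
Only Site B has all residuals ≈ 0.

Site B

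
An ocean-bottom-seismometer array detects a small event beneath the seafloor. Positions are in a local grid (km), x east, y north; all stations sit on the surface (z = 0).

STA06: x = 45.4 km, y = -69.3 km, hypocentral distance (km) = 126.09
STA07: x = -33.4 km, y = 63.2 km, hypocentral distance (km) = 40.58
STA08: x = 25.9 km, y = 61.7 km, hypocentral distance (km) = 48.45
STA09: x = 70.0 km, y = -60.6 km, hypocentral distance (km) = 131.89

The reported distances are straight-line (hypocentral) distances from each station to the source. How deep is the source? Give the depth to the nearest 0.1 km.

z ≈ 24.9 km

Each station gives a sphere (x−x_i)² + (y−y_i)² + z² = d_i² (stations at z=0).
Subtracting the STA06 sphere from STA07 and STA08: z² cancels, leaving linear equations in x and y:
-157.6 x + 265.0 y = 12498.10
-39.0 x + 262.0 y = 11165.34
Solving: x ≈ -10.198, y ≈ 41.098 km (keep extra digits for the depth step; rounded: -10.2, 41.1).
Then from the STA06 sphere: z² = 126.09² − (x − 45.4)² − (y + 69.3)² with x = -10.198, y = 41.098, so z ≈ 24.896 ≈ 24.9 km.
Check against STA09 (with the unrounded solution): distance 131.89 ≈ 131.89 km. ✓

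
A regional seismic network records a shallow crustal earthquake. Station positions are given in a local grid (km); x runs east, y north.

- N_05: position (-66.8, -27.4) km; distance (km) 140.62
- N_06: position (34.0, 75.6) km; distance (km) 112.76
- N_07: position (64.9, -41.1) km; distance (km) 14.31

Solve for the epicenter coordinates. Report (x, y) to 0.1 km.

Circle about each station: (x + 66.8)² + (y + 27.4)² = 140.62²; (x − 34.0)² + (y − 75.6)² = 112.76²; (x − 64.9)² + (y + 41.1)² = 14.31².
Subtracting the N_05 equation from the N_06 and N_07 equations removes the quadratic terms:
201.6 x + 206.0 y = 8717.53
263.4 x − 27.4 y = 20257.43
Solving the 2×2 system: x ≈ 73.8, y ≈ -29.9 km.
Check against N_05 (with the unrounded x, y): √((x + 66.8)²+(y + 27.4)²) = 140.62 ≈ 140.62 km. ✓

73.8 km east, -29.9 km north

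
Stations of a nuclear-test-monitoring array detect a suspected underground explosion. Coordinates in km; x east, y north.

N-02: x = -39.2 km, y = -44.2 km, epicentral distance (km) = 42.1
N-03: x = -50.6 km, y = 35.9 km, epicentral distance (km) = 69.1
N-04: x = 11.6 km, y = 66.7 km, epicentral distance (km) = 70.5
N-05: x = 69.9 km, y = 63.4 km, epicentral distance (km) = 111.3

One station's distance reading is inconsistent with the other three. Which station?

N-04

Solve using three stations at a time. Using N-02, N-03, N-05 (subtract circle equations pairwise → linear system) gives (x, y) ≈ (-6.6, -17.4).
Distances from that point to each station vs reported:
  N-02: calculated 42.2 vs reported 42.1 → residual 0.1 km
  N-03: calculated 69.1 vs reported 69.1 → residual 0.0 km
  N-04: calculated 86.1 vs reported 70.5 → residual 15.6 km
  N-05: calculated 111.3 vs reported 111.3 → residual 0.0 km
N-02, N-03, N-05 are mutually consistent (residuals ≈ 0); N-04 is off by 15.6 km.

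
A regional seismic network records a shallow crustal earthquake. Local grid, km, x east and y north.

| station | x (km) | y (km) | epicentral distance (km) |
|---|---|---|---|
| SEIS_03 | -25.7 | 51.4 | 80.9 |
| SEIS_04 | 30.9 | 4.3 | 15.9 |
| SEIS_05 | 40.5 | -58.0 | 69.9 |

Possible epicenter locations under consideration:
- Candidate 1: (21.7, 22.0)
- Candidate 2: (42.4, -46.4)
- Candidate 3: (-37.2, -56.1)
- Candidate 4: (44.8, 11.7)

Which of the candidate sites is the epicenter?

For each candidate, compare |candidate − station| to the reported distance:
Candidate 1: residuals SEIS_03 25.1, SEIS_04 4.0, SEIS_05 12.3 → max 25.1 km
Candidate 2: residuals SEIS_03 38.3, SEIS_04 36.1, SEIS_05 58.1 → max 58.1 km
Candidate 3: residuals SEIS_03 27.2, SEIS_04 75.1, SEIS_05 7.8 → max 75.1 km
Candidate 4: residuals SEIS_03 0.0, SEIS_04 0.2, SEIS_05 0.1 → max 0.2 km
Only Candidate 4 has all residuals ≈ 0.

Candidate 4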